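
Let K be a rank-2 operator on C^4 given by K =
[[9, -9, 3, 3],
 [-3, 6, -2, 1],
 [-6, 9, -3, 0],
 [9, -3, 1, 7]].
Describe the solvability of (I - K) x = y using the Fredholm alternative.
(I - K) is invertible (det(I - K) = 60 ≠ 0), so for every y in C^4 the equation (I - K) x = y has a unique solution.

K has rank 2 and factors as K = U V^T = u1 v1^T + u2 v2^T with u1 = (0, 1, 1, 2), v1 = (0, 3, -1, 2), u2 = (-3, 1, 2, -3), v2 = (-3, 3, -1, -1) (multiplying out reproduces the displayed K). The nonzero eigenvalues of U V^T coincide with those of the 2 x 2 matrix G = V^T U = [[v1·u1, v1·u2], [v2·u1, v2·u2]] = [[6, -5], [0, 13]], and by the Sylvester determinant identity det(I_4 - U V^T) = det(I_2 - V^T U) = det([[-5, 5], [0, -12]]) = (-5)(-12) - (5)(0) = 60. (Direct check: I - K =
[[-8, 9, -3, -3],
 [3, -5, 2, -1],
 [6, -9, 4, 0],
 [-9, 3, -1, -6]]
has determinant 60.) The finite-dimensional Fredholm alternative says: either (I - K) is invertible, or ker(I - K) ≠ {0} and then range(I - K) = ker((I - K)^*)^⊥, with dim ker(I - K) = dim ker((I - K)^*). Since det(I - K) ≠ 0, 1 is not an eigenvalue of K and ker(I - K) = {0}, so we are in the first case: for every y there is a unique x = (I - K)^(-1) y. (Explicitly, by the Woodbury identity, (I - U V^T)^(-1) = I + U (I_2 - G)^(-1) V^T.)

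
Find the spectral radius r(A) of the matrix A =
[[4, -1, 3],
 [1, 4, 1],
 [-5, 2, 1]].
r(A) ≈ 4.507

The eigenvalues of A are the roots of its characteristic polynomial. With M = A (coefficients from the trace, the sum of principal 2x2 minors, and det A):
  p(λ) = det(λ I - M) = λ^3 - 9λ^2 + 38λ - 80.
No integer candidate from the rational root theorem (±divisors of 80) is a root, so the roots are irrational. The cubic discriminant is Δ = -16124 < 0, so there is one real root and a complex-conjugate pair. p(4) = -8 and p(5) = 10 have opposite signs, so a root lies in (4, 5); Newton's method refines it to λ ≈ 4.507. Dividing out (λ - (4.507)) leaves approximately λ^2 - 4.493λ + 17.75. For λ^2 - 4.493λ + 17.75 the discriminant is -50.8134. It is negative, so the remaining roots are the complex-conjugate pair λ ≈ 2.2465 ± 3.5642i. Their product equals the constant term, so |λ|^2 ≈ 17.75 and |λ| ≈ 4.2131.
Thus the eigenvalues (to 4 decimals) are 4.507 (modulus 4.507); 2.2465 ± 3.5642i (modulus 4.2131). The spectral radius is the largest modulus: r(A) ≈ 4.507. (Cross-check: r(A) ≤ ||A||_2 ≈ 6.8657; equality holds whenever A is normal, though it can also hold for some non-normal A.)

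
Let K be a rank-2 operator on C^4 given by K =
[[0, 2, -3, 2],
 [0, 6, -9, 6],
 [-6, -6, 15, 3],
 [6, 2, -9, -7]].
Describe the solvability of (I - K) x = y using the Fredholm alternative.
(I - K) is invertible (det(I - K) = -139 ≠ 0), so for every y in C^4 the equation (I - K) x = y has a unique solution.

K has rank 2 and factors as K = U V^T = u1 v1^T + u2 v2^T with u1 = (0, 0, -3, 3), v1 = (2, 0, -2, -3), u2 = (1, 3, -3, 1), v2 = (0, 2, -3, 2) (multiplying out reproduces the displayed K). The nonzero eigenvalues of U V^T coincide with those of the 2 x 2 matrix G = V^T U = [[v1·u1, v1·u2], [v2·u1, v2·u2]] = [[-3, 5], [15, 17]], and by the Sylvester determinant identity det(I_4 - U V^T) = det(I_2 - V^T U) = det([[4, -5], [-15, -16]]) = (4)(-16) - (-5)(-15) = -139. (Direct check: I - K =
[[1, -2, 3, -2],
 [0, -5, 9, -6],
 [6, 6, -14, -3],
 [-6, -2, 9, 8]]
has determinant -139.) The finite-dimensional Fredholm alternative says: either (I - K) is invertible, or ker(I - K) ≠ {0} and then range(I - K) = ker((I - K)^*)^⊥, with dim ker(I - K) = dim ker((I - K)^*). Since det(I - K) ≠ 0, 1 is not an eigenvalue of K and ker(I - K) = {0}, so we are in the first case: for every y there is a unique x = (I - K)^(-1) y. (Explicitly, by the Woodbury identity, (I - U V^T)^(-1) = I + U (I_2 - G)^(-1) V^T.)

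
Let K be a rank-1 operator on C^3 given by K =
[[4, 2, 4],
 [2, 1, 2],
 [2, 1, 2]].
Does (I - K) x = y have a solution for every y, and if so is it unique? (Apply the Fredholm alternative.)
(I - K) is invertible (det(I - K) = -6 ≠ 0), so for every y in C^3 the equation (I - K) x = y has a unique solution.

K has rank 1, so it is an outer product K = u v^T: every row of K is a multiple of one row vector. Reading off the entries, u = (2, 1, 1) and v = (2, 1, 2) (row i of K equals u_i·v^T). A rank-one matrix u v^T satisfies K u = u (v·u) and kills the (2)-dimensional subspace v^⊥, so its characteristic polynomial is lambda^2 (lambda - v·u) with v·u = tr K = 7. Hence the eigenvalues of I - K are 1 (multiplicity 2) and 1 - (7) = -6, so det(I - K) = -6. (Direct check: I - K =
[[-3, -2, -4],
 [-2, 0, -2],
 [-2, -1, -1]]
has determinant -6.) The finite-dimensional Fredholm alternative says: either (I - K) is invertible, or ker(I - K) ≠ {0} and then range(I - K) = ker((I - K)^*)^⊥, with dim ker(I - K) = dim ker((I - K)^*). Since det(I - K) ≠ 0, 1 is not an eigenvalue of K and ker(I - K) = {0}, so we are in the first case: for every y there is a unique x = (I - K)^(-1) y. Explicitly, by the Sherman–Morrison formula, (I - u v^T)^(-1) = I + u v^T/(1 - v·u), i.e. (I - K)^(-1) = I + K/(-6).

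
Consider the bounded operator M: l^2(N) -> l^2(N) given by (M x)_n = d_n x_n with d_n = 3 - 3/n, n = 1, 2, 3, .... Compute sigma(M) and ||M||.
sigma(M) = {3 - 3/n : n ≥ 1} ∪ {3}; ||M|| = 3

A bounded diagonal operator on l^2 with diagonal entries d_n has spectrum equal to the closure of {d_n : n ≥ 1}: every d_n is an eigenvalue (with eigenvector e_n), so {d_n} ⊂ sigma(M); the spectrum is closed, so its closure is too; and for lambda not in the closure, (M - lambda I) has bounded inverse (the diagonal entries 1/(d_n - lambda) are bounded). For our sequence d_n = 3 - 3/n, n = 1, 2, 3, ...:
  - {d_n} = {3 - 3/n : n ≥ 1}; the only limit point is 3
  - closure = {3 - 3/n : n ≥ 1} ∪ {3}
For the norm: a diagonal operator has ||M|| = sup_n |d_n|. Here d_n = 3 - 3/n increases monotonically from d_1 = 0 toward 3, with all terms in [0, 3); so sup_n |d_n| = 3 (the supremum is the limit, not attained). So ||M|| = 3.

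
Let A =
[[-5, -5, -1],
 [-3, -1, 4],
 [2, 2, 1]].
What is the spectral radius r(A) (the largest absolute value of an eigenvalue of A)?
r(A) ≈ 7.8862

The eigenvalues of A are the roots of its characteristic polynomial. With M = A (coefficients from the trace, the sum of principal 2x2 minors, and det A):
  p(λ) = det(λ I - M) = λ^3 + 5λ^2 - 22λ + 6.
No integer candidate from the rational root theorem (±divisors of 6) is a root, so the roots are irrational. The cubic discriminant is Δ = 38840 > 0, so there are three distinct real roots. p(-8) = -10 and p(-7) = 62 have opposite signs, so a root lies in (-8, -7); Newton's method refines it to λ ≈ -7.8862. p(0) = 6 and p(1) = -10 have opposite signs, so a root lies in (0, 1); Newton's method refines it to λ ≈ 0.2934. p(2) = -10 and p(3) = 12 have opposite signs, so a root lies in (2, 3); Newton's method refines it to λ ≈ 2.5927. Check (Vieta): the three roots sum to -5, matching tr M = -5.
Thus the eigenvalues (to 4 decimals) are -7.8862 (modulus 7.8862); 0.2934 (modulus 0.2934); 2.5927 (modulus 2.5927). The spectral radius is the largest modulus: r(A) ≈ 7.8862. (Cross-check: r(A) ≤ ||A||_2 ≈ 8.1433; equality holds whenever A is normal, though it can also hold for some non-normal A.)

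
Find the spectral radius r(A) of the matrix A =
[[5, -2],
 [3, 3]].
r(A) = sqrt(21) ≈ 4.5826

The eigenvalues of A are the roots of its characteristic polynomial. With M = A (coefficients from the trace and determinant):
  p(λ) = det(λ I - M) = λ^2 - 8λ + 21.
For λ^2 - 8λ + 21 the discriminant is -20. It is negative, so the roots are the complex-conjugate pair λ = 4 ± (sqrt(20)/2) i ≈ 4 ± 2.2361i. For a conjugate pair the product of the roots equals the constant term, so |λ|^2 = 21 and |λ| = sqrt(21) ≈ 4.5826.
Thus the eigenvalues (to 4 decimals) are 4 ± 2.2361i (modulus 4.5826). The spectral radius is the largest modulus: r(A) = sqrt(21) ≈ 4.5826. (Cross-check: r(A) ≤ ||A||_2 ≈ 5.835; equality holds whenever A is normal, though it can also hold for some non-normal A.)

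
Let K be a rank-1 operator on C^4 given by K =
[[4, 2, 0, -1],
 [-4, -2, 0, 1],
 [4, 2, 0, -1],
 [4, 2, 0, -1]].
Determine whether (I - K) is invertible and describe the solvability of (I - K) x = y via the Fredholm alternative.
(I - K) is singular (det(I - K) = 0, i.e. 1 ∈ sigma(K)). (I - K) x = y is solvable iff y ⊥ ker((I - K)^*) = span{(4, 2, 0, -1)}, i.e. iff 4y_1 + 2y_2 - y_4 = 0. When solvable, the solutions are x = y + c·(1, -1, 1, 1), c arbitrary (ker(I - K) = span{(1, -1, 1, 1)}, dimension 1).

K has rank 1, so it is an outer product K = u v^T: every row of K is a multiple of one row vector. Reading off the entries, u = (1, -1, 1, 1) and v = (4, 2, 0, -1) (row i of K equals u_i·v^T). A rank-one matrix u v^T satisfies K u = u (v·u) and kills the (3)-dimensional subspace v^⊥, so its characteristic polynomial is lambda^3 (lambda - v·u) with v·u = tr K = 1. Hence the eigenvalues of I - K are 1 (multiplicity 3) and 1 - (1) = 0, so det(I - K) = 0. (Direct check: I - K =
[[-3, -2, 0, 1],
 [4, 3, 0, -1],
 [-4, -2, 1, 1],
 [-4, -2, 0, 2]]
has determinant 0.) So 1 is an eigenvalue of K and (I - K) is not invertible. The finite-dimensional Fredholm alternative says: either (I - K) is invertible, or ker(I - K) ≠ {0} and then range(I - K) = ker((I - K)^*)^⊥, with dim ker(I - K) = dim ker((I - K)^*). We are in the second case, so we need both kernels. Kernel of I - K: (I - K) u = u - u (v·u) = u - u = 0, so ker(I - K) = span{u} = span{(1, -1, 1, 1)} (it is exactly 1-dimensional because rank(I - K) = 3). Kernel of the adjoint: K is real, so (I - K)^* = I - K^T = I - v u^T, and (I - v u^T) v = v - v (u·v) = 0; hence ker((I - K)^*) = span{v} = span{(4, 2, 0, -1)}. Therefore (I - K) x = y is solvable iff <y, v> = 0, i.e. iff 4y_1 + 2y_2 - y_4 = 0. When this holds, K y = u (v·y) = 0, so (I - K) y = y and x = y is a particular solution; the full solution set is the line x = y + c·u = y + c·(1, -1, 1, 1), c ∈ C.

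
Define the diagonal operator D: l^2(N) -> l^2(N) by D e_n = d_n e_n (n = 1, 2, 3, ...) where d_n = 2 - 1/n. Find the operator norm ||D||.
||D|| = 2

For a diagonal operator on l^2 with entries d_n, ||D|| = sup_n |d_n|. Here d_1 = 1, d_2 = 3/2, ..., and d_n = 2 - 1/n increases monotonically toward 2. All terms lie in [1, 2), so |d_n| = d_n and the supremum is the limit 2, which is not attained by any individual d_n. Hence ||D|| = 2.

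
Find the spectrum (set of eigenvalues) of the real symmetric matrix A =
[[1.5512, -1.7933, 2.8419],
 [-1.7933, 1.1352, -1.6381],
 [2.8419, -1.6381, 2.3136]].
sigma(A) ≈ {-1, 0, 6}

A is real symmetric, so its spectrum consists of real eigenvalues. Expanding the characteristic polynomial of the displayed matrix gives
  det(λ I - A) = p(λ) = λ^3 + (-5)λ^2 + (-6)λ + (0).
Solving p(λ) = 0 yields eigenvalues ≈ -1, 0, 6. (A is shown rounded to 4 decimals, so these recover the underlying integer eigenvalues to within that precision.)
Verification: the trace of A = 5 equals the sum of eigenvalues 5, and det(A) ≈ -0.0003 matches the eigenvalue product 0.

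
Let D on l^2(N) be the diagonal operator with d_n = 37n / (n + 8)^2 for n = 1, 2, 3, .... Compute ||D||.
||D|| = 37/32 (attained at n = 8)

For D diagonal, ||D|| = sup_n |d_n|. Treat f(x) = 37x / (x + 8)^2 for real x > 0. By the quotient rule, f'(x) = 37(8 - x)/(x + 8)^3, which is positive for x < 8 and negative for x > 8. So f has a unique maximum at x = 8, and since 8 is a positive integer, the supremum over n ≥ 1 is attained at n = 8: d_8 = 37·8/(8 + 8)^2 = 37·8/256 = 37/32. Hence ||D|| = 37/32.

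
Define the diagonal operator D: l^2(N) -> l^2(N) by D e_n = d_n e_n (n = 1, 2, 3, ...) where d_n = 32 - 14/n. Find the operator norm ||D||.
||D|| = 32

For a diagonal operator on l^2 with entries d_n, ||D|| = sup_n |d_n|. Here d_1 = 18, d_2 = 25, ..., and d_n = 32 - 14/n increases monotonically toward 32. All terms lie in [18, 32), so |d_n| = d_n and the supremum is the limit 32, which is not attained by any individual d_n. Hence ||D|| = 32.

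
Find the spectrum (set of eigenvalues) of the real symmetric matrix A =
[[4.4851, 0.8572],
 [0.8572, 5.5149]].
sigma(A) ≈ {4, 6}

A is real symmetric, so its spectrum consists of real eigenvalues. Expanding the characteristic polynomial of the displayed matrix gives
  det(λ I - A) = p(λ) = λ^2 + (-10)λ + (24).
Solving p(λ) = 0 yields eigenvalues ≈ 4, 6. (A is shown rounded to 4 decimals, so these recover the underlying integer eigenvalues to within that precision.)
Verification: the trace of A = 10 equals the sum of eigenvalues 10, and det(A) ≈ 24.0001 matches the eigenvalue product 24.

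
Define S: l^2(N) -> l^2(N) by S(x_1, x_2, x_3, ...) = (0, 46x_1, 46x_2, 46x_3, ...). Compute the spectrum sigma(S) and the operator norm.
sigma(S) = closed disk {z in C : |z| ≤ 46}; ||S|| = 46

Note S = 46·U where U is the unit right shift (U x)_k = x_{k-1} (with x_0 := 0); so ||S|| = 46||U|| and sigma(S) = 46·sigma(U). ||S x||^2 = sum_{k≥1} |46x_k|^2 = 2116||x||^2, so ||S|| = 46 and sigma(S) ⊂ {|z| ≤ 46}. For any |lambda| < 46, the equation (S - lambda I) x = 0 forces x_1 = 0, then 46x_k = lambda x_{k+1} ⇒ x = 0, so S has no eigenvalues. But (S - lambda I) is not surjective for |lambda| < 46: solving (S - lambda I) x = e_1 would require x_n proportional to (lambda/46)^(-n), which is not in l^2. So every |lambda| < 46 lies in the residual spectrum. The boundary |lambda| = 46 is in the approximate point spectrum (the spectrum is closed). Hence sigma(S) is the closed disk of radius 46.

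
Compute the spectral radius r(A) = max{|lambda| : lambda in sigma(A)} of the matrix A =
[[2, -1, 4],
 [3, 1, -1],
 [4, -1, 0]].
r(A) ≈ 4.3844

The eigenvalues of A are the roots of its characteristic polynomial. With M = A (coefficients from the trace, the sum of principal 2x2 minors, and det A):
  p(λ) = det(λ I - M) = λ^3 - 3λ^2 - 12λ + 26.
No integer candidate from the rational root theorem (±divisors of 26) is a root, so the roots are irrational. The cubic discriminant is Δ = 9612 > 0, so there are three distinct real roots. p(-4) = -38 and p(-3) = 8 have opposite signs, so a root lies in (-4, -3); Newton's method refines it to λ ≈ -3.2239. p(1) = 12 and p(2) = -2 have opposite signs, so a root lies in (1, 2); Newton's method refines it to λ ≈ 1.8394. p(4) = -6 and p(5) = 16 have opposite signs, so a root lies in (4, 5); Newton's method refines it to λ ≈ 4.3844. Check (Vieta): the three roots sum to 3, matching tr M = 3.
Thus the eigenvalues (to 4 decimals) are -3.2239 (modulus 3.2239); 1.8394 (modulus 1.8394); 4.3844 (modulus 4.3844). The spectral radius is the largest modulus: r(A) ≈ 4.3844. (Cross-check: r(A) ≤ ||A||_2 ≈ 5.6168; equality holds whenever A is normal, though it can also hold for some non-normal A.)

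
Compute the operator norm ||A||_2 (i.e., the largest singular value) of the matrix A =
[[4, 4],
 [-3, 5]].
||A||_2 = sqrt((66 + sqrt(260))/2) ≈ 6.408 (= sqrt(largest eigenvalue of A^T A))

||A||_2 = sigma_max(A) = sqrt(lambda_max(A^T A)). Form the symmetric matrix M = A^T A =
[[25, 1],
 [1, 41]].
Its characteristic polynomial (trace, determinant of M give the coefficients) is
  p(λ) = det(λ I - M) = λ^2 - 66λ + 1024.
For λ^2 - 66λ + 1024 the discriminant is 260. It is nonnegative but not a perfect square, so the roots are real and irrational: λ = (66 ± sqrt(260))/2 ≈ 41.0623, 24.9377.
So the eigenvalues of A^T A are ≈ 24.9377, 41.0623 (all ≥ 0, as they must be for A^T A). The largest is λ_max = (66 + sqrt(260))/2 ≈ 41.0623, hence ||A||_2 = sqrt(λ_max) = sqrt((66 + sqrt(260))/2) ≈ 6.408.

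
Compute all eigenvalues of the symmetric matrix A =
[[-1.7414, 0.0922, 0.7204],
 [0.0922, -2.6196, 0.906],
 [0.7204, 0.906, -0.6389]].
sigma(A) ≈ {-3, -2, 0}

A is real symmetric, so its spectrum consists of real eigenvalues. Expanding the characteristic polynomial of the displayed matrix gives
  det(λ I - A) = p(λ) = λ^3 + (5)λ^2 + (6)λ + (0).
Solving p(λ) = 0 yields eigenvalues ≈ -3, -2, 0. (A is shown rounded to 4 decimals, so these recover the underlying integer eigenvalues to within that precision.)
Verification: the trace of A = -5 equals the sum of eigenvalues -5, and det(A) ≈ 0.0002 matches the eigenvalue product 0.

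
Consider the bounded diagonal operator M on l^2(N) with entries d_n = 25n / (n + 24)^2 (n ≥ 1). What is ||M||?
||M|| = 25/96 (attained at n = 24)

For M diagonal, ||M|| = sup_n |d_n|. Treat f(x) = 25x / (x + 24)^2 for real x > 0. By the quotient rule, f'(x) = 25(24 - x)/(x + 24)^3, which is positive for x < 24 and negative for x > 24. So f has a unique maximum at x = 24, and since 24 is a positive integer, the supremum over n ≥ 1 is attained at n = 24: d_24 = 25·24/(24 + 24)^2 = 25·24/2304 = 25/96. Hence ||M|| = 25/96.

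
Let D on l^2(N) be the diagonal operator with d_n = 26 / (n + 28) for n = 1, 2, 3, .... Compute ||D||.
||D|| = 26/29 (attained at n = 1)

For D diagonal, ||D|| = sup_n |d_n| = sup_n 26/(n + 28). This is positive and strictly decreasing in n, so the supremum is attained at n = 1: d_1 = 26/(1 + 28) = 26/29. Hence ||D|| = 26/29.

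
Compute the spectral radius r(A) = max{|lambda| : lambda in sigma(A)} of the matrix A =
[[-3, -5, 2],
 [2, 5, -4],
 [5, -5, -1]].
r(A) ≈ 7.5583

The eigenvalues of A are the roots of its characteristic polynomial. With M = A (coefficients from the trace, the sum of principal 2x2 minors, and det A):
  p(λ) = det(λ I - M) = λ^3 - λ^2 - 37λ - 95.
No integer candidate from the rational root theorem (±divisors of 95) is a root, so the roots are irrational. The cubic discriminant is Δ = -103344 < 0, so there is one real root and a complex-conjugate pair. p(7) = -60 and p(8) = 57 have opposite signs, so a root lies in (7, 8); Newton's method refines it to λ ≈ 7.5583. Dividing out (λ - (7.5583)) leaves approximately λ^2 + 6.5583λ + 12.569. For λ^2 + 6.5583λ + 12.569 the discriminant is -7.2654. It is negative, so the remaining roots are the complex-conjugate pair λ ≈ -3.2791 ± 1.3477i. Their product equals the constant term, so |λ|^2 ≈ 12.569 and |λ| ≈ 3.5453.
Thus the eigenvalues (to 4 decimals) are 7.5583 (modulus 7.5583); -3.2791 ± 1.3477i (modulus 3.5453). The spectral radius is the largest modulus: r(A) ≈ 7.5583. (Cross-check: r(A) ≤ ||A||_2 ≈ 9.268; equality holds whenever A is normal, though it can also hold for some non-normal A.)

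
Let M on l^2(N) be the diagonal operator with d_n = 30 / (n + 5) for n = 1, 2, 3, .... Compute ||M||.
||M|| = 5 (attained at n = 1)

For M diagonal, ||M|| = sup_n |d_n| = sup_n 30/(n + 5). This is positive and strictly decreasing in n, so the supremum is attained at n = 1: d_1 = 30/(1 + 5) = 5. Hence ||M|| = 5.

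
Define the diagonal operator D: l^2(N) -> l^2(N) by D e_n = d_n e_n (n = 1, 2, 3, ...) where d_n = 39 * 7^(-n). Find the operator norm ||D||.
||D|| = 39/7 (attained at n = 1)

For D diagonal, ||D|| = sup_n |d_n|. The sequence d_n = 39 * 7^(-n) is positive and strictly decreasing (ratio 7^(-1) < 1), so the supremum is d_1 = 39/7. Hence ||D|| = 39/7.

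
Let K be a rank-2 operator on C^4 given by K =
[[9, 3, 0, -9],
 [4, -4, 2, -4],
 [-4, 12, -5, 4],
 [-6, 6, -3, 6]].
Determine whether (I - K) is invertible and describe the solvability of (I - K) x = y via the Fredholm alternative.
(I - K) is invertible (det(I - K) = -120 ≠ 0), so for every y in C^4 the equation (I - K) x = y has a unique solution.

K has rank 2 and factors as K = U V^T = u1 v1^T + u2 v2^T with u1 = (3, 0, 2, 0), v1 = (1, 3, -1, -1), u2 = (-3, -2, 3, 3), v2 = (-2, 2, -1, 2) (multiplying out reproduces the displayed K). The nonzero eigenvalues of U V^T coincide with those of the 2 x 2 matrix G = V^T U = [[v1·u1, v1·u2], [v2·u1, v2·u2]] = [[1, -15], [-8, 5]], and by the Sylvester determinant identity det(I_4 - U V^T) = det(I_2 - V^T U) = det([[0, 15], [8, -4]]) = (0)(-4) - (15)(8) = -120. (Direct check: I - K =
[[-8, -3, 0, 9],
 [-4, 5, -2, 4],
 [4, -12, 6, -4],
 [6, -6, 3, -5]]
has determinant -120.) The finite-dimensional Fredholm alternative says: either (I - K) is invertible, or ker(I - K) ≠ {0} and then range(I - K) = ker((I - K)^*)^⊥, with dim ker(I - K) = dim ker((I - K)^*). Since det(I - K) ≠ 0, 1 is not an eigenvalue of K and ker(I - K) = {0}, so we are in the first case: for every y there is a unique x = (I - K)^(-1) y. (Explicitly, by the Woodbury identity, (I - U V^T)^(-1) = I + U (I_2 - G)^(-1) V^T.)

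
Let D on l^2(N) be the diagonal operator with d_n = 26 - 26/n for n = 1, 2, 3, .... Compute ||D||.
||D|| = 26

For a diagonal operator on l^2 with entries d_n, ||D|| = sup_n |d_n|. Here d_1 = 0, d_2 = 13, ..., and d_n = 26 - 26/n increases monotonically toward 26. All terms lie in [0, 26), so |d_n| = d_n and the supremum is the limit 26, which is not attained by any individual d_n. Hence ||D|| = 26.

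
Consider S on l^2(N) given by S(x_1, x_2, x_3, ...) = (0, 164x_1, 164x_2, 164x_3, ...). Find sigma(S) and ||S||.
sigma(S) = closed disk {z in C : |z| ≤ 164}; ||S|| = 164

Note S = 164·U where U is the unit right shift (U x)_k = x_{k-1} (with x_0 := 0); so ||S|| = 164||U|| and sigma(S) = 164·sigma(U). ||S x||^2 = sum_{k≥1} |164x_k|^2 = 26896||x||^2, so ||S|| = 164 and sigma(S) ⊂ {|z| ≤ 164}. For any |lambda| < 164, the equation (S - lambda I) x = 0 forces x_1 = 0, then 164x_k = lambda x_{k+1} ⇒ x = 0, so S has no eigenvalues. But (S - lambda I) is not surjective for |lambda| < 164: solving (S - lambda I) x = e_1 would require x_n proportional to (lambda/164)^(-n), which is not in l^2. So every |lambda| < 164 lies in the residual spectrum. The boundary |lambda| = 164 is in the approximate point spectrum (the spectrum is closed). Hence sigma(S) is the closed disk of radius 164.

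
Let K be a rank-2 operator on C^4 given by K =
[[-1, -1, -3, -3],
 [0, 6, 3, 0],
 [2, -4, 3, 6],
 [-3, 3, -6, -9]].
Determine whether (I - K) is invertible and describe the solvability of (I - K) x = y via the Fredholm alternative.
(I - K) is invertible (det(I - K) = -16 ≠ 0), so for every y in C^4 the equation (I - K) x = y has a unique solution.

K has rank 2 and factors as K = U V^T = u1 v1^T + u2 v2^T with u1 = (0, 3, -3, 3), v1 = (0, 2, 1, 0), u2 = (-1, 0, 2, -3), v2 = (1, 1, 3, 3) (multiplying out reproduces the displayed K). The nonzero eigenvalues of U V^T coincide with those of the 2 x 2 matrix G = V^T U = [[v1·u1, v1·u2], [v2·u1, v2·u2]] = [[3, 2], [3, -4]], and by the Sylvester determinant identity det(I_4 - U V^T) = det(I_2 - V^T U) = det([[-2, -2], [-3, 5]]) = (-2)(5) - (-2)(-3) = -16. (Direct check: I - K =
[[2, 1, 3, 3],
 [0, -5, -3, 0],
 [-2, 4, -2, -6],
 [3, -3, 6, 10]]
has determinant -16.) The finite-dimensional Fredholm alternative says: either (I - K) is invertible, or ker(I - K) ≠ {0} and then range(I - K) = ker((I - K)^*)^⊥, with dim ker(I - K) = dim ker((I - K)^*). Since det(I - K) ≠ 0, 1 is not an eigenvalue of K and ker(I - K) = {0}, so we are in the first case: for every y there is a unique x = (I - K)^(-1) y. (Explicitly, by the Woodbury identity, (I - U V^T)^(-1) = I + U (I_2 - G)^(-1) V^T.)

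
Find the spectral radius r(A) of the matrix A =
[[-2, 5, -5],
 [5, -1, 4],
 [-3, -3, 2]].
r(A) ≈ 6.6834

The eigenvalues of A are the roots of its characteristic polynomial. With M = A (coefficients from the trace, the sum of principal 2x2 minors, and det A):
  p(λ) = det(λ I - M) = λ^3 + λ^2 - 32λ + 40.
No integer candidate from the rational root theorem (±divisors of 40) is a root, so the roots are irrational. The cubic discriminant is Δ = 65696 > 0, so there are three distinct real roots. p(-7) = -30 and p(-6) = 52 have opposite signs, so a root lies in (-7, -6); Newton's method refines it to λ ≈ -6.6834. p(1) = 10 and p(2) = -12 have opposite signs, so a root lies in (1, 2); Newton's method refines it to λ ≈ 1.3959. p(4) = -8 and p(5) = 30 have opposite signs, so a root lies in (4, 5); Newton's method refines it to λ ≈ 4.2876. Check (Vieta): the three roots sum to -1, matching tr M = -1.
Thus the eigenvalues (to 4 decimals) are -6.6834 (modulus 6.6834); 1.3959 (modulus 1.3959); 4.2876 (modulus 4.2876). The spectral radius is the largest modulus: r(A) ≈ 6.6834. (Cross-check: r(A) ≤ ||A||_2 ≈ 9.2662; equality holds whenever A is normal, though it can also hold for some non-normal A.)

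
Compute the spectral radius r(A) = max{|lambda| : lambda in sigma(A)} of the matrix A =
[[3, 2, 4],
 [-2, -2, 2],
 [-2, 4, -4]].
r(A) = 6

The eigenvalues of A are the roots of its characteristic polynomial. With M = A (coefficients from the trace, the sum of principal 2x2 minors, and det A):
  p(λ) = det(λ I - M) = λ^3 + 3λ^2 - 6λ + 72.
By the rational root theorem any rational root is an integer divisor of 72. Testing λ = -6: p(-6) = -216 + 108 + 36 + 72 = 0, so λ = -6 is a root. Dividing out (λ + 6) leaves p(λ) = (λ + 6)(λ^2 - 3λ + 12). For λ^2 - 3λ + 12 the discriminant is -39. It is negative, so the roots are the complex-conjugate pair λ = 3/2 ± (sqrt(39)/2) i ≈ 1.5 ± 3.1225i. For a conjugate pair the product of the roots equals the constant term, so |λ|^2 = 12 and |λ| = sqrt(12) ≈ 3.4641.
Thus the eigenvalues (to 4 decimals) are 1.5 ± 3.1225i (modulus 3.4641); -6 (modulus 6). The spectral radius is the largest modulus: r(A) = 6. (Cross-check: r(A) ≤ ||A||_2 ≈ 6.9932; equality holds whenever A is normal, though it can also hold for some non-normal A.)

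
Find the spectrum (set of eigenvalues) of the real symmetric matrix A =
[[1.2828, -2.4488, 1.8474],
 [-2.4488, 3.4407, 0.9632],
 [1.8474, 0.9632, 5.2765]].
sigma(A) ≈ {-1, 5, 6}

A is real symmetric, so its spectrum consists of real eigenvalues. Expanding the characteristic polynomial of the displayed matrix gives
  det(λ I - A) = p(λ) = λ^3 + (-10)λ^2 + (19)λ + (30).
Solving p(λ) = 0 yields eigenvalues ≈ -1, 5, 6. (A is shown rounded to 4 decimals, so these recover the underlying integer eigenvalues to within that precision.)
Verification: the trace of A = 10 equals the sum of eigenvalues 10, and det(A) ≈ -29.9998 matches the eigenvalue product -30.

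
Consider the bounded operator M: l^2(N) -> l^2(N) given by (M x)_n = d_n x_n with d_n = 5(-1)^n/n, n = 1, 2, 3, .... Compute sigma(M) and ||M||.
sigma(M) = {5(-1)^n/n : n ≥ 1} ∪ {0}; ||M|| = 5

A bounded diagonal operator on l^2 with diagonal entries d_n has spectrum equal to the closure of {d_n : n ≥ 1}: every d_n is an eigenvalue (with eigenvector e_n), so {d_n} ⊂ sigma(M); the spectrum is closed, so its closure is too; and for lambda not in the closure, (M - lambda I) has bounded inverse (the diagonal entries 1/(d_n - lambda) are bounded). For our sequence d_n = 5(-1)^n/n, n = 1, 2, 3, ...:
  - {d_n} = {5(-1)^n/n : n ≥ 1}; the only limit point is 0
  - closure = {5(-1)^n/n : n ≥ 1} ∪ {0}
For the norm: a diagonal operator has ||M|| = sup_n |d_n|. Here |d_n| = 5/n is decreasing, so sup_n |d_n| = |d_1| = 5. So ||M|| = 5.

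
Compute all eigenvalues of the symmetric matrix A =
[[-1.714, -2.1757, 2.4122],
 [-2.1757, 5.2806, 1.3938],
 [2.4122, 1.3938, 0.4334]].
sigma(A) ≈ {-4, 2, 6}

A is real symmetric, so its spectrum consists of real eigenvalues. Expanding the characteristic polynomial of the displayed matrix gives
  det(λ I - A) = p(λ) = λ^3 + (-4)λ^2 + (-20)λ + (48).
Solving p(λ) = 0 yields eigenvalues ≈ -4, 2, 6. (A is shown rounded to 4 decimals, so these recover the underlying integer eigenvalues to within that precision.)
Verification: the trace of A = 4 equals the sum of eigenvalues 4, and det(A) ≈ -48.0007 matches the eigenvalue product -48.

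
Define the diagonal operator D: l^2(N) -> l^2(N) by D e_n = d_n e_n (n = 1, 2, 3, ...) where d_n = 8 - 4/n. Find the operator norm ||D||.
||D|| = 8

For a diagonal operator on l^2 with entries d_n, ||D|| = sup_n |d_n|. Here d_1 = 4, d_2 = 6, ..., and d_n = 8 - 4/n increases monotonically toward 8. All terms lie in [4, 8), so |d_n| = d_n and the supremum is the limit 8, which is not attained by any individual d_n. Hence ||D|| = 8.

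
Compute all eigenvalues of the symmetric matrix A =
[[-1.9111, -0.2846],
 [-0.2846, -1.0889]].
sigma(A) ≈ {-2, -1}

A is real symmetric, so its spectrum consists of real eigenvalues. Expanding the characteristic polynomial of the displayed matrix gives
  det(λ I - A) = p(λ) = λ^2 + (3)λ + (2).
Solving p(λ) = 0 yields eigenvalues ≈ -2, -1. (A is shown rounded to 4 decimals, so these recover the underlying integer eigenvalues to within that precision.)
Verification: the trace of A = -3 equals the sum of eigenvalues -3, and det(A) ≈ 2.0000 matches the eigenvalue product 2.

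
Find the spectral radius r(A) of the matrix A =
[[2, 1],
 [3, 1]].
r(A) = (3 + sqrt(13))/2 ≈ 3.3028

The eigenvalues of A are the roots of its characteristic polynomial. With M = A (coefficients from the trace and determinant):
  p(λ) = det(λ I - M) = λ^2 - 3λ - 1.
For λ^2 - 3λ - 1 the discriminant is 13. It is nonnegative but not a perfect square, so the roots are real and irrational: λ = (3 ± sqrt(13))/2 ≈ 3.3028, -0.3028.
Thus the eigenvalues (to 4 decimals) are 3.3028 (modulus 3.3028); -0.3028 (modulus 0.3028). The spectral radius is the largest modulus: r(A) = (3 + sqrt(13))/2 ≈ 3.3028. (Cross-check: r(A) ≤ ||A||_2 ≈ 3.8643; equality holds whenever A is normal, though it can also hold for some non-normal A.)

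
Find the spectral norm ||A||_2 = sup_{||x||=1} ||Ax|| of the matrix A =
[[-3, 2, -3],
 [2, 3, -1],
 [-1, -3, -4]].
||A||_2 ≈ 5.8266 (= sqrt(largest eigenvalue of A^T A))

||A||_2 = sigma_max(A) = sqrt(lambda_max(A^T A)). Form the symmetric matrix M = A^T A =
[[14, 3, 11],
 [3, 22, 3],
 [11, 3, 26]].
Its characteristic polynomial (trace, sum of principal 2x2 minors, determinant of M give the coefficients) is
  p(λ) = det(λ I - M) = λ^3 - 62λ^2 + 1105λ - 5184.
No integer candidate from the rational root theorem (±divisors of 5184) is a root, so the roots are irrational. The cubic discriminant is Δ = 21931200 > 0, so there are three distinct real roots. p(7) = -144 and p(8) = 200 have opposite signs, so a root lies in (7, 8); Newton's method refines it to λ ≈ 7.3912. p(20) = 116 and p(21) = -60 have opposite signs, so a root lies in (20, 21); Newton's method refines it to λ ≈ 20.6595. p(33) = -300 and p(34) = 18 have opposite signs, so a root lies in (33, 34); Newton's method refines it to λ ≈ 33.9493. Check (Vieta): the three roots sum to 62, matching tr M = 62.
So the eigenvalues of A^T A are ≈ 7.3912, 20.6595, 33.9493 (all ≥ 0, as they must be for A^T A). The largest is λ_max ≈ 33.9493, hence ||A||_2 = sqrt(λ_max) ≈ 5.8266.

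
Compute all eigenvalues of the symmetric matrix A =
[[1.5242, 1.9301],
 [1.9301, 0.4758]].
sigma(A) ≈ {-1, 3}

A is real symmetric, so its spectrum consists of real eigenvalues. Expanding the characteristic polynomial of the displayed matrix gives
  det(λ I - A) = p(λ) = λ^2 + (-2)λ + (-3).
Solving p(λ) = 0 yields eigenvalues ≈ -1, 3. (A is shown rounded to 4 decimals, so these recover the underlying integer eigenvalues to within that precision.)
Verification: the trace of A = 2 equals the sum of eigenvalues 2, and det(A) ≈ -3.0001 matches the eigenvalue product -3.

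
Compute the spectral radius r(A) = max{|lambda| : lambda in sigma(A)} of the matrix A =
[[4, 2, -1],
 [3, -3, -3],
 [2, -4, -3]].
r(A) = (2 + sqrt(128))/2 ≈ 6.6569

The eigenvalues of A are the roots of its characteristic polynomial. With M = A (coefficients from the trace, the sum of principal 2x2 minors, and det A):
  p(λ) = det(λ I - M) = λ^3 + 2λ^2 - 31λ.
The constant term is 0, so λ = 0 is a root. Dividing out λ leaves p(λ) = λ(λ^2 + 2λ - 31). For λ^2 + 2λ - 31 the discriminant is 128. It is nonnegative but not a perfect square, so the roots are real and irrational: λ = (-2 ± sqrt(128))/2 ≈ 4.6569, -6.6569.
Thus the eigenvalues (to 4 decimals) are 4.6569 (modulus 4.6569); -6.6569 (modulus 6.6569); 0 (modulus 0). The spectral radius is the largest modulus: r(A) = (2 + sqrt(128))/2 ≈ 6.6569. (Cross-check: r(A) ≤ ||A||_2 ≈ 7.5498; equality holds whenever A is normal, though it can also hold for some non-normal A.)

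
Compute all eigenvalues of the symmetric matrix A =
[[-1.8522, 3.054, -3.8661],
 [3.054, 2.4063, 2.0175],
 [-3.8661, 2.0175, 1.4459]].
sigma(A) ≈ {-6, 4} (4 with multiplicity 2)

A is real symmetric, so its spectrum consists of real eigenvalues. Expanding the characteristic polynomial of the displayed matrix gives
  det(λ I - A) = p(λ) = λ^3 + (-2)λ^2 + (-32)λ + (95.9989).
Solving p(λ) = 0 yields eigenvalues ≈ -6, 4, 4. (A is shown rounded to 4 decimals, so these recover the underlying integer eigenvalues to within that precision.)
Verification: the trace of A = 2 equals the sum of eigenvalues 2, and det(A) ≈ -95.9989 matches the eigenvalue product -96.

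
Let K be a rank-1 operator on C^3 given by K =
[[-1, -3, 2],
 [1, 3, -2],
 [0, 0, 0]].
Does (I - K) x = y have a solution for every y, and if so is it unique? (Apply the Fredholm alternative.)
(I - K) is invertible (det(I - K) = -1 ≠ 0), so for every y in C^3 the equation (I - K) x = y has a unique solution.

K has rank 1, so it is an outer product K = u v^T: every row of K is a multiple of one row vector. Reading off the entries, u = (1, -1, 0) and v = (-1, -3, 2) (row i of K equals u_i·v^T). A rank-one matrix u v^T satisfies K u = u (v·u) and kills the (2)-dimensional subspace v^⊥, so its characteristic polynomial is lambda^2 (lambda - v·u) with v·u = tr K = 2. Hence the eigenvalues of I - K are 1 (multiplicity 2) and 1 - (2) = -1, so det(I - K) = -1. (Direct check: I - K =
[[2, 3, -2],
 [-1, -2, 2],
 [0, 0, 1]]
has determinant -1.) The finite-dimensional Fredholm alternative says: either (I - K) is invertible, or ker(I - K) ≠ {0} and then range(I - K) = ker((I - K)^*)^⊥, with dim ker(I - K) = dim ker((I - K)^*). Since det(I - K) ≠ 0, 1 is not an eigenvalue of K and ker(I - K) = {0}, so we are in the first case: for every y there is a unique x = (I - K)^(-1) y. Explicitly, by the Sherman–Morrison formula, (I - u v^T)^(-1) = I + u v^T/(1 - v·u), i.e. (I - K)^(-1) = I - K.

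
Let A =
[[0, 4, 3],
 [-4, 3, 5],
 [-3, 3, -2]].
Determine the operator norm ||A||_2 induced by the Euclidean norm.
||A||_2 ≈ 8.3951 (= sqrt(largest eigenvalue of A^T A))

||A||_2 = sigma_max(A) = sqrt(lambda_max(A^T A)). Form the symmetric matrix M = A^T A =
[[25, -21, -14],
 [-21, 34, 21],
 [-14, 21, 38]].
Its characteristic polynomial (trace, sum of principal 2x2 minors, determinant of M give the coefficients) is
  p(λ) = det(λ I - M) = λ^3 - 97λ^2 + 2014λ - 10201.
No integer candidate from the rational root theorem (±divisors of 10201) is a root, so the roots are irrational. The cubic discriminant is Δ = 1308938513 > 0, so there are three distinct real roots. p(7) = -513 and p(8) = 215 have opposite signs, so a root lies in (7, 8); Newton's method refines it to λ ≈ 7.6826. p(18) = 455 and p(19) = -93 have opposite signs, so a root lies in (18, 19); Newton's method refines it to λ ≈ 18.8404. p(70) = -1521 and p(71) = 1727 have opposite signs, so a root lies in (70, 71); Newton's method refines it to λ ≈ 70.4771. Check (Vieta): the three roots sum to 97, matching tr M = 97.
So the eigenvalues of A^T A are ≈ 7.6826, 18.8404, 70.4771 (all ≥ 0, as they must be for A^T A). The largest is λ_max ≈ 70.4771, hence ||A||_2 = sqrt(λ_max) ≈ 8.3951.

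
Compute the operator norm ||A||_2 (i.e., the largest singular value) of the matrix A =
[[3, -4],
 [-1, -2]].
||A||_2 = sqrt((30 + sqrt(500))/2) ≈ 5.1167 (= sqrt(largest eigenvalue of A^T A))

||A||_2 = sigma_max(A) = sqrt(lambda_max(A^T A)). Form the symmetric matrix M = A^T A =
[[10, -10],
 [-10, 20]].
Its characteristic polynomial (trace, determinant of M give the coefficients) is
  p(λ) = det(λ I - M) = λ^2 - 30λ + 100.
For λ^2 - 30λ + 100 the discriminant is 500. It is nonnegative but not a perfect square, so the roots are real and irrational: λ = (30 ± sqrt(500))/2 ≈ 26.1803, 3.8197.
So the eigenvalues of A^T A are ≈ 3.8197, 26.1803 (all ≥ 0, as they must be for A^T A). The largest is λ_max = (30 + sqrt(500))/2 ≈ 26.1803, hence ||A||_2 = sqrt(λ_max) = sqrt((30 + sqrt(500))/2) ≈ 5.1167.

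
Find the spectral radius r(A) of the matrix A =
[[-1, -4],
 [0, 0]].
r(A) = 1

The eigenvalues of A are the roots of its characteristic polynomial. With M = A (coefficients from the trace and determinant):
  p(λ) = det(λ I - M) = λ^2 + λ.
For λ^2 + λ the discriminant is 1. It is a perfect square (1^2), so the roots are rational: λ = (-1 ± 1)/2 = 0, -1.
Thus the eigenvalues (to 4 decimals) are 0 (modulus 0); -1 (modulus 1). The spectral radius is the largest modulus: r(A) = 1. (Cross-check: r(A) ≤ ||A||_2 ≈ 4.1231; equality holds whenever A is normal, though it can also hold for some non-normal A.)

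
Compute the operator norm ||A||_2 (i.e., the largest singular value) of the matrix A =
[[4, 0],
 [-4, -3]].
||A||_2 = sqrt((41 + sqrt(1105))/2) ≈ 6.0927 (= sqrt(largest eigenvalue of A^T A))

||A||_2 = sigma_max(A) = sqrt(lambda_max(A^T A)). Form the symmetric matrix M = A^T A =
[[32, 12],
 [12, 9]].
Its characteristic polynomial (trace, determinant of M give the coefficients) is
  p(λ) = det(λ I - M) = λ^2 - 41λ + 144.
For λ^2 - 41λ + 144 the discriminant is 1105. It is nonnegative but not a perfect square, so the roots are real and irrational: λ = (41 ± sqrt(1105))/2 ≈ 37.1208, 3.8792.
So the eigenvalues of A^T A are ≈ 3.8792, 37.1208 (all ≥ 0, as they must be for A^T A). The largest is λ_max = (41 + sqrt(1105))/2 ≈ 37.1208, hence ||A||_2 = sqrt(λ_max) = sqrt((41 + sqrt(1105))/2) ≈ 6.0927.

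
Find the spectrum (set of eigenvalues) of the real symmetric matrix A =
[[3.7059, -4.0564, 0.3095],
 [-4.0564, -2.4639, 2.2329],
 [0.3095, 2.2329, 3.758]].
sigma(A) ≈ {-5, 4, 6}

A is real symmetric, so its spectrum consists of real eigenvalues. Expanding the characteristic polynomial of the displayed matrix gives
  det(λ I - A) = p(λ) = λ^3 + (-5)λ^2 + (-26)λ + (119.9974).
Solving p(λ) = 0 yields eigenvalues ≈ -5, 4, 6. (A is shown rounded to 4 decimals, so these recover the underlying integer eigenvalues to within that precision.)
Verification: the trace of A = 5 equals the sum of eigenvalues 5, and det(A) ≈ -119.9974 matches the eigenvalue product -120.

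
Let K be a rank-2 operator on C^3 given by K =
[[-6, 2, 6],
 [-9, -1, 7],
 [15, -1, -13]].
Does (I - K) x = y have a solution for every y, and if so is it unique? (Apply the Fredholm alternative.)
(I - K) is invertible (det(I - K) = 53 ≠ 0), so for every y in C^3 the equation (I - K) x = y has a unique solution.

K has rank 2 and factors as K = U V^T = u1 v1^T + u2 v2^T with u1 = (0, -2, 2), v1 = (3, 1, -2), u2 = (-2, -1, 3), v2 = (3, -1, -3) (multiplying out reproduces the displayed K). The nonzero eigenvalues of U V^T coincide with those of the 2 x 2 matrix G = V^T U = [[v1·u1, v1·u2], [v2·u1, v2·u2]] = [[-6, -13], [-4, -14]], and by the Sylvester determinant identity det(I_3 - U V^T) = det(I_2 - V^T U) = det([[7, 13], [4, 15]]) = (7)(15) - (13)(4) = 53. (Direct check: I - K =
[[7, -2, -6],
 [9, 2, -7],
 [-15, 1, 14]]
has determinant 53.) The finite-dimensional Fredholm alternative says: either (I - K) is invertible, or ker(I - K) ≠ {0} and then range(I - K) = ker((I - K)^*)^⊥, with dim ker(I - K) = dim ker((I - K)^*). Since det(I - K) ≠ 0, 1 is not an eigenvalue of K and ker(I - K) = {0}, so we are in the first case: for every y there is a unique x = (I - K)^(-1) y. (Explicitly, by the Woodbury identity, (I - U V^T)^(-1) = I + U (I_2 - G)^(-1) V^T.)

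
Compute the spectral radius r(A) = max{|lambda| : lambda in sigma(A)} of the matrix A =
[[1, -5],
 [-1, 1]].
r(A) = (2 + sqrt(20))/2 ≈ 3.2361

The eigenvalues of A are the roots of its characteristic polynomial. With M = A (coefficients from the trace and determinant):
  p(λ) = det(λ I - M) = λ^2 - 2λ - 4.
For λ^2 - 2λ - 4 the discriminant is 20. It is nonnegative but not a perfect square, so the roots are real and irrational: λ = (2 ± sqrt(20))/2 ≈ 3.2361, -1.2361.
Thus the eigenvalues (to 4 decimals) are 3.2361 (modulus 3.2361); -1.2361 (modulus 1.2361). The spectral radius is the largest modulus: r(A) = (2 + sqrt(20))/2 ≈ 3.2361. (Cross-check: r(A) ≤ ||A||_2 ≈ 5.2361; equality holds whenever A is normal, though it can also hold for some non-normal A.)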